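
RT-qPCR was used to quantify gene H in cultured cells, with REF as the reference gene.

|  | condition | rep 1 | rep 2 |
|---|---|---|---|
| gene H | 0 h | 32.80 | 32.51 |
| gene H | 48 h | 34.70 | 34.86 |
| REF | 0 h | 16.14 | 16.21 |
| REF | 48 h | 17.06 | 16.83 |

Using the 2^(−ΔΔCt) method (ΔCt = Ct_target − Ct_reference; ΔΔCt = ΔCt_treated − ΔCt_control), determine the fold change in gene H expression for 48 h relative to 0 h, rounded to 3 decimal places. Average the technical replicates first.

Mean Ct: gene H 0 h 32.655; gene H 48 h 34.780; REF 0 h 16.175; REF 48 h 16.945
ΔCt(0 h) = 32.655 − 16.175 = 16.480
ΔCt(48 h) = 34.780 − 16.945 = 17.835
ΔΔCt = 17.835 − 16.480 = 1.355
Fold change = 2^(−1.355) = 0.3909

0.391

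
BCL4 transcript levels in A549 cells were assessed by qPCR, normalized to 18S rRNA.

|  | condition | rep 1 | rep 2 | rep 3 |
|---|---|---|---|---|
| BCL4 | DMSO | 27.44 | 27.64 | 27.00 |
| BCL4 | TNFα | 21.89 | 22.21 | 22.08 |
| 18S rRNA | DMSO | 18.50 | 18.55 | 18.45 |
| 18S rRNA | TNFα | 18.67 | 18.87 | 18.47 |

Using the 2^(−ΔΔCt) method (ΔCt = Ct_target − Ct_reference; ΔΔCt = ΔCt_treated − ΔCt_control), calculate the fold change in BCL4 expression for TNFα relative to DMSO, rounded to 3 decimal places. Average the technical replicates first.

44.324

Mean Ct: BCL4 DMSO 27.360; BCL4 TNFα 22.060; 18S rRNA DMSO 18.500; 18S rRNA TNFα 18.670
ΔCt(DMSO) = 27.360 − 18.500 = 8.860
ΔCt(TNFα) = 22.060 − 18.670 = 3.390
ΔΔCt = 3.390 − 8.860 = -5.470
Fold change = 2^(−(-5.470)) = 2^5.470 = 44.3235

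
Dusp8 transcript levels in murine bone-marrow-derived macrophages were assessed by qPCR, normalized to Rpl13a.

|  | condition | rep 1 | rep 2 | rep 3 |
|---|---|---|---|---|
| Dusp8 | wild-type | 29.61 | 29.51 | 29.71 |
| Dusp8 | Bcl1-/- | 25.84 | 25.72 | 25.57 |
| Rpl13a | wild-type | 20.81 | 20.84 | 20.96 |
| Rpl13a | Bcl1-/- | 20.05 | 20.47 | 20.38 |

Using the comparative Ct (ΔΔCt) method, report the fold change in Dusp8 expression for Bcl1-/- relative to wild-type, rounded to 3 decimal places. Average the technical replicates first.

10.056

Mean Ct: Dusp8 wild-type 29.610; Dusp8 Bcl1-/- 25.710; Rpl13a wild-type 20.870; Rpl13a Bcl1-/- 20.300
ΔCt(wild-type) = 29.610 − 20.870 = 8.740
ΔCt(Bcl1-/-) = 25.710 − 20.300 = 5.410
ΔΔCt = 5.410 − 8.740 = -3.330
Fold change = 2^(−(-3.330)) = 2^3.330 = 10.0561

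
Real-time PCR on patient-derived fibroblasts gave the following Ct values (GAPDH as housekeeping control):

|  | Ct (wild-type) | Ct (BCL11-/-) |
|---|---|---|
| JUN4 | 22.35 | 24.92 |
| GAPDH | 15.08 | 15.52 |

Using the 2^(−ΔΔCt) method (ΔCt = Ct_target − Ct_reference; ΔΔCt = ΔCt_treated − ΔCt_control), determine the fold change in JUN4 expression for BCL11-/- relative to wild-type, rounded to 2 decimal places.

ΔCt(wild-type) = 22.350 − 15.080 = 7.270
ΔCt(BCL11-/-) = 24.920 − 15.520 = 9.400
ΔΔCt = 9.400 − 7.270 = 2.130
Fold change = 2^(−2.130) = 0.228

0.23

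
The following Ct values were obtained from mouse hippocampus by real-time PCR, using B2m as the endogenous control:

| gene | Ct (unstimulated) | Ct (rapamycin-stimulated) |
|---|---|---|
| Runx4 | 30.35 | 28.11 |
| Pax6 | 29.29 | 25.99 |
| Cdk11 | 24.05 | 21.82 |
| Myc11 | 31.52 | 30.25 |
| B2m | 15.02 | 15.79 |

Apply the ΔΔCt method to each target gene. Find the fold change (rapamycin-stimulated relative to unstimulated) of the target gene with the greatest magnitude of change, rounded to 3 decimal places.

16.795

Runx4: ΔΔCt = (28.11−15.79) − (30.35−15.02) = 12.32 − 15.33 = -3.01; fold change = 2^3.01 = 8.056
Pax6: ΔΔCt = (25.99−15.79) − (29.29−15.02) = 10.20 − 14.27 = -4.07; fold change = 2^4.07 = 16.795
Cdk11: ΔΔCt = (21.82−15.79) − (24.05−15.02) = 6.03 − 9.03 = -3.00; fold change = 2^3.00 = 8.000
Myc11: ΔΔCt = (30.25−15.79) − (31.52−15.02) = 14.46 − 16.50 = -2.04; fold change = 2^2.04 = 4.112
Pax6 has the largest |ΔΔCt| = 4.07.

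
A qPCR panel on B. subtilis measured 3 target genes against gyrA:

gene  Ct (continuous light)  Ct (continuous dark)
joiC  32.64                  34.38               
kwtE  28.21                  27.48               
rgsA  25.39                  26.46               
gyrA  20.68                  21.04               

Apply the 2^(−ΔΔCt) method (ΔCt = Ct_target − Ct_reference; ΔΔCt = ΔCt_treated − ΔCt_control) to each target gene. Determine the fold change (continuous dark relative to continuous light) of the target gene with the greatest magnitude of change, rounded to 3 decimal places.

joiC: ΔΔCt = (34.38−21.04) − (32.64−20.68) = 13.34 − 11.96 = 1.38; fold change = 2^-1.38 = 0.384
kwtE: ΔΔCt = (27.48−21.04) − (28.21−20.68) = 6.44 − 7.53 = -1.09; fold change = 2^1.09 = 2.129
rgsA: ΔΔCt = (26.46−21.04) − (25.39−20.68) = 5.42 − 4.71 = 0.71; fold change = 2^-0.71 = 0.611
joiC has the largest |ΔΔCt| = 1.38.

0.384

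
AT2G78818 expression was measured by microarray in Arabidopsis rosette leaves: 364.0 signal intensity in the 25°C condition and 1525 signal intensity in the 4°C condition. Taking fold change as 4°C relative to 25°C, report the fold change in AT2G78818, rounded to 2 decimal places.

4.19

Fold change = 1525 / 364.0 = 4.190
AT2G78818 is upregulated.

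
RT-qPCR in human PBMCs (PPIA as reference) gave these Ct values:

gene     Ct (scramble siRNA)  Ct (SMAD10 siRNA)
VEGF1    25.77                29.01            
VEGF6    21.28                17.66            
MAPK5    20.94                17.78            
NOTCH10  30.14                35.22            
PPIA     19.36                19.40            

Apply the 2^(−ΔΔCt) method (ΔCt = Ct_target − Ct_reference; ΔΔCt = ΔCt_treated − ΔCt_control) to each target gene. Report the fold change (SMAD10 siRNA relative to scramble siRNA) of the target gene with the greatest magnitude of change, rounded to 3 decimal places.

VEGF1: ΔΔCt = (29.01−19.40) − (25.77−19.36) = 9.61 − 6.41 = 3.20; fold change = 2^-3.20 = 0.109
VEGF6: ΔΔCt = (17.66−19.40) − (21.28−19.36) = -1.74 − 1.92 = -3.66; fold change = 2^3.66 = 12.641
MAPK5: ΔΔCt = (17.78−19.40) − (20.94−19.36) = -1.62 − 1.58 = -3.20; fold change = 2^3.20 = 9.190
NOTCH10: ΔΔCt = (35.22−19.40) − (30.14−19.36) = 15.82 − 10.78 = 5.04; fold change = 2^-5.04 = 0.030
NOTCH10 has the largest |ΔΔCt| = 5.04.

0.030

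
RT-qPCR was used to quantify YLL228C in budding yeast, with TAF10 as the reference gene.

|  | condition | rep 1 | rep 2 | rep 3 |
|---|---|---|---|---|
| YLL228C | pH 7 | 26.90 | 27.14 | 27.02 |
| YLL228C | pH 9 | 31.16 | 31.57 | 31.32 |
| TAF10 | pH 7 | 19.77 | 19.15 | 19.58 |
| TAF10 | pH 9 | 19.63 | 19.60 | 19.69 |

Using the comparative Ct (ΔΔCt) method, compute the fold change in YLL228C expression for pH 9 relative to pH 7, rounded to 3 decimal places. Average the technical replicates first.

0.055

Mean Ct: YLL228C pH 7 27.020; YLL228C pH 9 31.350; TAF10 pH 7 19.500; TAF10 pH 9 19.640
ΔCt(pH 7) = 27.020 − 19.500 = 7.520
ΔCt(pH 9) = 31.350 − 19.640 = 11.710
ΔΔCt = 11.710 − 7.520 = 4.190
Fold change = 2^(−4.190) = 0.0548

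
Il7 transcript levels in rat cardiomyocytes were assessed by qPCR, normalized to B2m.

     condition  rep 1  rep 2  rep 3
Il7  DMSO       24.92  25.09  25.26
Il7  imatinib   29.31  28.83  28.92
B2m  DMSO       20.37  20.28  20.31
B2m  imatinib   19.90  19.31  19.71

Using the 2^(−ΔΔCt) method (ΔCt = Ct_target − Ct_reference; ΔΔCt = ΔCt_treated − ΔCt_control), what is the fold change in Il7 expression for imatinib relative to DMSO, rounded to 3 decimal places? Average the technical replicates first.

Mean Ct: Il7 DMSO 25.090; Il7 imatinib 29.020; B2m DMSO 20.320; B2m imatinib 19.640
ΔCt(DMSO) = 25.090 − 20.320 = 4.770
ΔCt(imatinib) = 29.020 − 19.640 = 9.380
ΔΔCt = 9.380 − 4.770 = 4.610
Fold change = 2^(−4.610) = 0.0409

0.041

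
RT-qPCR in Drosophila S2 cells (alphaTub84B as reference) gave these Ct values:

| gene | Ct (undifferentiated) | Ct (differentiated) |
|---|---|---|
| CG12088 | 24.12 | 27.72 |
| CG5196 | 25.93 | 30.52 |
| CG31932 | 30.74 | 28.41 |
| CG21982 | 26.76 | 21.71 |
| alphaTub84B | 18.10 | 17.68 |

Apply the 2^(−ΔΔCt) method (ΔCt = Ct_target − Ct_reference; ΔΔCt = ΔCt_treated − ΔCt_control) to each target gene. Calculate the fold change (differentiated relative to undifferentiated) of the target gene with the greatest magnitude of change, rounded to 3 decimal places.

CG12088: ΔΔCt = (27.72−17.68) − (24.12−18.10) = 10.04 − 6.02 = 4.02; fold change = 2^-4.02 = 0.062
CG5196: ΔΔCt = (30.52−17.68) − (25.93−18.10) = 12.84 − 7.83 = 5.01; fold change = 2^-5.01 = 0.031
CG31932: ΔΔCt = (28.41−17.68) − (30.74−18.10) = 10.73 − 12.64 = -1.91; fold change = 2^1.91 = 3.758
CG21982: ΔΔCt = (21.71−17.68) − (26.76−18.10) = 4.03 − 8.66 = -4.63; fold change = 2^4.63 = 24.761
CG5196 has the largest |ΔΔCt| = 5.01.

0.031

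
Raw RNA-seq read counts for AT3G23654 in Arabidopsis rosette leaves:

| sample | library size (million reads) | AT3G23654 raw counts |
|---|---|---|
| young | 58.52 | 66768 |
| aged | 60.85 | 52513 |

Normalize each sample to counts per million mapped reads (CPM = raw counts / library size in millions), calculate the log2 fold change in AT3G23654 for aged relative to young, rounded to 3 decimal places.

-0.403

CPM(young) = 66768 / 58.52 = 1140.9433
CPM(aged) = 52513 / 60.85 = 862.9910
Fold change = 862.9910 / 1140.9433 = 0.75638
log2(0.75638) = -0.4028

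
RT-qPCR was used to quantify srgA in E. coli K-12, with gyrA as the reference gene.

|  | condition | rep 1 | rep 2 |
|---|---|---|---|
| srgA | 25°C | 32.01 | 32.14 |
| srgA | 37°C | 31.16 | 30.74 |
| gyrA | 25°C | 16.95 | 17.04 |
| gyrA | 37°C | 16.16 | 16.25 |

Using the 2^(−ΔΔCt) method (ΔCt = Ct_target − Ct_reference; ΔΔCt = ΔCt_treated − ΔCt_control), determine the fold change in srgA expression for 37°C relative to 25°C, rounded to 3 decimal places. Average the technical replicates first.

Mean Ct: srgA 25°C 32.075; srgA 37°C 30.950; gyrA 25°C 16.995; gyrA 37°C 16.205
ΔCt(25°C) = 32.075 − 16.995 = 15.080
ΔCt(37°C) = 30.950 − 16.205 = 14.745
ΔΔCt = 14.745 − 15.080 = -0.335
Fold change = 2^(−(-0.335)) = 2^0.335 = 1.2614

1.261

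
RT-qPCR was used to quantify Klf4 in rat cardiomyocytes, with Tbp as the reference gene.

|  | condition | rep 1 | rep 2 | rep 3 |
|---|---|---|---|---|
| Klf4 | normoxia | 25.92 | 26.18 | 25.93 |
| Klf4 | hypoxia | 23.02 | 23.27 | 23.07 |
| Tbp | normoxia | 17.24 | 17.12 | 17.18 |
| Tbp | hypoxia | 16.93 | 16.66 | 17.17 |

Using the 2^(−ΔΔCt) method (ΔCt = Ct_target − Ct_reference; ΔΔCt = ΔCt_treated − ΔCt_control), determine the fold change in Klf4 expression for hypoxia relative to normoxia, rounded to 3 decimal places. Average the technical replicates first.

Mean Ct: Klf4 normoxia 26.010; Klf4 hypoxia 23.120; Tbp normoxia 17.180; Tbp hypoxia 16.920
ΔCt(normoxia) = 26.010 − 17.180 = 8.830
ΔCt(hypoxia) = 23.120 − 16.920 = 6.200
ΔΔCt = 6.200 − 8.830 = -2.630
Fold change = 2^(−(-2.630)) = 2^2.630 = 6.1903

6.190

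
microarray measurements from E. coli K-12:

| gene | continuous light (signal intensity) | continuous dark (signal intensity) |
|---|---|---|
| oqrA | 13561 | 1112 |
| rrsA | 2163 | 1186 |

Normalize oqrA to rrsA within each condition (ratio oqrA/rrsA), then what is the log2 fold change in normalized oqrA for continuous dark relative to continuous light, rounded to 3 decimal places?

oqrA/rrsA (continuous light) = 13561 / 2163 = 6.2695
oqrA/rrsA (continuous dark) = 1112 / 1186 = 0.93761
Fold change = 0.93761 / 6.2695 = 0.1495
log2(0.1495) = -2.7413

-2.741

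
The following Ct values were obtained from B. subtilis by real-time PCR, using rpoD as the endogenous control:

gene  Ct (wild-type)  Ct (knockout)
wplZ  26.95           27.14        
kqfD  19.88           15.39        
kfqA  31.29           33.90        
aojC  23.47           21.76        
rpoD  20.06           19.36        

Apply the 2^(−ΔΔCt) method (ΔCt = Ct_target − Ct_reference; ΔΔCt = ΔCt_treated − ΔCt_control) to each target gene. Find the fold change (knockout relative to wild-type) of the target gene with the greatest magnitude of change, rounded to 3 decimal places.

wplZ: ΔΔCt = (27.14−19.36) − (26.95−20.06) = 7.78 − 6.89 = 0.89; fold change = 2^-0.89 = 0.540
kqfD: ΔΔCt = (15.39−19.36) − (19.88−20.06) = -3.97 − (-0.18) = -3.79; fold change = 2^3.79 = 13.833
kfqA: ΔΔCt = (33.90−19.36) − (31.29−20.06) = 14.54 − 11.23 = 3.31; fold change = 2^-3.31 = 0.101
aojC: ΔΔCt = (21.76−19.36) − (23.47−20.06) = 2.40 − 3.41 = -1.01; fold change = 2^1.01 = 2.014
kqfD has the largest |ΔΔCt| = 3.79.

13.833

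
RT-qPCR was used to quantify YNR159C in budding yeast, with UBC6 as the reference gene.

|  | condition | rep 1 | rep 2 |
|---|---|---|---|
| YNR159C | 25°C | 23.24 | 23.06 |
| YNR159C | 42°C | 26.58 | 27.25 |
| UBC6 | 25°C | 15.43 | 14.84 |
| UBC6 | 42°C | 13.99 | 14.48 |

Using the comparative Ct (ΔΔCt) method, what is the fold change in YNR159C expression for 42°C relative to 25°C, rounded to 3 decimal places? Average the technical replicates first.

Mean Ct: YNR159C 25°C 23.150; YNR159C 42°C 26.915; UBC6 25°C 15.135; UBC6 42°C 14.235
ΔCt(25°C) = 23.150 − 15.135 = 8.015
ΔCt(42°C) = 26.915 − 14.235 = 12.680
ΔΔCt = 12.680 − 8.015 = 4.665
Fold change = 2^(−4.665) = 0.0394

0.039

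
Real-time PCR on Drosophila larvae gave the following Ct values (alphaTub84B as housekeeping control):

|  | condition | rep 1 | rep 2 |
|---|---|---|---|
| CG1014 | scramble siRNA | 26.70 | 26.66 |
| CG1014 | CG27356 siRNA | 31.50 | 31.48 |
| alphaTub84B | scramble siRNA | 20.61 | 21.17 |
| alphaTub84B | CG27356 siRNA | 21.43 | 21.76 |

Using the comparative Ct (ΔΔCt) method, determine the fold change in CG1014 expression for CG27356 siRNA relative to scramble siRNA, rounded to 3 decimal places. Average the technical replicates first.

Mean Ct: CG1014 scramble siRNA 26.680; CG1014 CG27356 siRNA 31.490; alphaTub84B scramble siRNA 20.890; alphaTub84B CG27356 siRNA 21.595
ΔCt(scramble siRNA) = 26.680 − 20.890 = 5.790
ΔCt(CG27356 siRNA) = 31.490 − 21.595 = 9.895
ΔΔCt = 9.895 − 5.790 = 4.105
Fold change = 2^(−4.105) = 0.0581

0.058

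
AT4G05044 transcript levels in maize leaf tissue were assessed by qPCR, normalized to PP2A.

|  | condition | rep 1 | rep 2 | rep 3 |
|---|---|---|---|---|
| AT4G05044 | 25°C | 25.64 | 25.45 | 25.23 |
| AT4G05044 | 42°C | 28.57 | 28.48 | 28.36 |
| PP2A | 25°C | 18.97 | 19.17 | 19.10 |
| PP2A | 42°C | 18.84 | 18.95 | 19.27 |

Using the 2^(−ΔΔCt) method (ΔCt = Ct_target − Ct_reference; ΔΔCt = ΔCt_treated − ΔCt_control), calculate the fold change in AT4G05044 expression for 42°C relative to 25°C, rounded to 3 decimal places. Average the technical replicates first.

Mean Ct: AT4G05044 25°C 25.440; AT4G05044 42°C 28.470; PP2A 25°C 19.080; PP2A 42°C 19.020
ΔCt(25°C) = 25.440 − 19.080 = 6.360
ΔCt(42°C) = 28.470 − 19.020 = 9.450
ΔΔCt = 9.450 − 6.360 = 3.090
Fold change = 2^(−3.090) = 0.1174

0.117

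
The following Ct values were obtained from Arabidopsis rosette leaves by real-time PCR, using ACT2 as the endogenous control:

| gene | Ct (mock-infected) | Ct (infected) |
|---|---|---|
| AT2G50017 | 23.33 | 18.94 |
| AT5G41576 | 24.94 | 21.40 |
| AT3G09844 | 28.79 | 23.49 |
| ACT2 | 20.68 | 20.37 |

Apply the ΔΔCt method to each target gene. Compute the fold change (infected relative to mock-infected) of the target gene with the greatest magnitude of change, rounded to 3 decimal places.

AT2G50017: ΔΔCt = (18.94−20.37) − (23.33−20.68) = -1.43 − 2.65 = -4.08; fold change = 2^4.08 = 16.912
AT5G41576: ΔΔCt = (21.40−20.37) − (24.94−20.68) = 1.03 − 4.26 = -3.23; fold change = 2^3.23 = 9.383
AT3G09844: ΔΔCt = (23.49−20.37) − (28.79−20.68) = 3.12 − 8.11 = -4.99; fold change = 2^4.99 = 31.779
AT3G09844 has the largest |ΔΔCt| = 4.99.

31.779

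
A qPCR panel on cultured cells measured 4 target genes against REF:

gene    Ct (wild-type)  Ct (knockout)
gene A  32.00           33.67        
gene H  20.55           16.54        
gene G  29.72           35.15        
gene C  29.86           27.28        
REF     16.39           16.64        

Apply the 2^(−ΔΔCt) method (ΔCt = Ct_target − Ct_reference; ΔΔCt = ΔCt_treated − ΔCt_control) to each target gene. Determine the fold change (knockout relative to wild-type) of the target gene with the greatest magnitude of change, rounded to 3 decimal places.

gene A: ΔΔCt = (33.67−16.64) − (32.00−16.39) = 17.03 − 15.61 = 1.42; fold change = 2^-1.42 = 0.374
gene H: ΔΔCt = (16.54−16.64) − (20.55−16.39) = -0.10 − 4.16 = -4.26; fold change = 2^4.26 = 19.160
gene G: ΔΔCt = (35.15−16.64) − (29.72−16.39) = 18.51 − 13.33 = 5.18; fold change = 2^-5.18 = 0.028
gene C: ΔΔCt = (27.28−16.64) − (29.86−16.39) = 10.64 − 13.47 = -2.83; fold change = 2^2.83 = 7.111
gene G has the largest |ΔΔCt| = 5.18.

0.028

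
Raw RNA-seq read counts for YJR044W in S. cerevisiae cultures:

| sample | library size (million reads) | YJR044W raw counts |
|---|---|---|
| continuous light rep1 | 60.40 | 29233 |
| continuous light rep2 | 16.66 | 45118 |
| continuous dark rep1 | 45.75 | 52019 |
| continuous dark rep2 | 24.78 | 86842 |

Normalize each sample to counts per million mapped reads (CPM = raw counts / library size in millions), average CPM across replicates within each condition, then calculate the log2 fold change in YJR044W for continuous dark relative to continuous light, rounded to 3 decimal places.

0.540

CPM(continuous light rep1) = 29233 / 60.40 = 483.9901
CPM(continuous light rep2) = 45118 / 16.66 = 2708.1633
CPM(continuous dark rep1) = 52019 / 45.75 = 1137.0273
CPM(continuous dark rep2) = 86842 / 24.78 = 3504.5198
mean CPM(continuous light) = 1596.0767; mean CPM(continuous dark) = 2320.7735
Fold change = 2320.7735 / 1596.0767 = 1.45405
log2(1.45405) = 0.5401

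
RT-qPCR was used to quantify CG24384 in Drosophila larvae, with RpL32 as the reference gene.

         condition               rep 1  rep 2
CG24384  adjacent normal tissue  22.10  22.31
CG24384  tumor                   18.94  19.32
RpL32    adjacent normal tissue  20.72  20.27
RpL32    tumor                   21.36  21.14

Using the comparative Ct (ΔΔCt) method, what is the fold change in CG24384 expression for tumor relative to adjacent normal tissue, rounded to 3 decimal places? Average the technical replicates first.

14.221

Mean Ct: CG24384 adjacent normal tissue 22.205; CG24384 tumor 19.130; RpL32 adjacent normal tissue 20.495; RpL32 tumor 21.250
ΔCt(adjacent normal tissue) = 22.205 − 20.495 = 1.710
ΔCt(tumor) = 19.130 − 21.250 = -2.120
ΔΔCt = -2.120 − 1.710 = -3.830
Fold change = 2^(−(-3.830)) = 2^3.830 = 14.2215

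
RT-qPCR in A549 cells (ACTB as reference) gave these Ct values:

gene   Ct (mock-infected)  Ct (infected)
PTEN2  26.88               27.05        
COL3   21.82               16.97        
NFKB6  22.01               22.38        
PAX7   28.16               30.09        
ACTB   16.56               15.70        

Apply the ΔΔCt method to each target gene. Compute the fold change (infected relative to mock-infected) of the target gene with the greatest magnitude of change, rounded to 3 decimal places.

PTEN2: ΔΔCt = (27.05−15.70) − (26.88−16.56) = 11.35 − 10.32 = 1.03; fold change = 2^-1.03 = 0.490
COL3: ΔΔCt = (16.97−15.70) − (21.82−16.56) = 1.27 − 5.26 = -3.99; fold change = 2^3.99 = 15.889
NFKB6: ΔΔCt = (22.38−15.70) − (22.01−16.56) = 6.68 − 5.45 = 1.23; fold change = 2^-1.23 = 0.426
PAX7: ΔΔCt = (30.09−15.70) − (28.16−16.56) = 14.39 − 11.60 = 2.79; fold change = 2^-2.79 = 0.145
COL3 has the largest |ΔΔCt| = 3.99.

15.889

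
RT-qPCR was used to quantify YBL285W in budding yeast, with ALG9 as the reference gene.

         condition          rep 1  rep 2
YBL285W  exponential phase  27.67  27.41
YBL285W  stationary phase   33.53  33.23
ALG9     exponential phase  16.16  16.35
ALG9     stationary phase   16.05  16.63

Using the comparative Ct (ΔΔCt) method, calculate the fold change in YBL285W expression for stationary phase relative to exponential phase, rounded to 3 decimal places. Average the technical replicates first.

Mean Ct: YBL285W exponential phase 27.540; YBL285W stationary phase 33.380; ALG9 exponential phase 16.255; ALG9 stationary phase 16.340
ΔCt(exponential phase) = 27.540 − 16.255 = 11.285
ΔCt(stationary phase) = 33.380 − 16.340 = 17.040
ΔΔCt = 17.040 − 11.285 = 5.755
Fold change = 2^(−5.755) = 0.0185

0.019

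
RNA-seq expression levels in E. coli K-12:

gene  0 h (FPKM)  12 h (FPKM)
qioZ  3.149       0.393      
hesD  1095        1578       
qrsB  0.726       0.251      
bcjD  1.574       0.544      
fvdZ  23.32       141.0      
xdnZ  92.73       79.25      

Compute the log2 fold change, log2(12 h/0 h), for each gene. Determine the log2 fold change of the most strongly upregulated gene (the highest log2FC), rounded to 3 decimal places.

2.596

log2(0.393/3.149) = -3.002  (qioZ)
log2(1578/1095) = 0.527  (hesD)
log2(0.251/0.726) = -1.532  (qrsB)
log2(0.544/1.574) = -1.533  (bcjD)
log2(141.0/23.32) = 2.596  (fvdZ)
log2(79.25/92.73) = -0.227  (xdnZ)
fvdZ is most strongly upregulated.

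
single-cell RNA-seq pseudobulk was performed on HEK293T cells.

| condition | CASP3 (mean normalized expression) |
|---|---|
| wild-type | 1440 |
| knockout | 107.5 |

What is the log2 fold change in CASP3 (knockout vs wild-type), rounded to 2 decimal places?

-3.74

Fold change = 107.5 / 1440 = 0.0747
log2(0.0747) = -3.744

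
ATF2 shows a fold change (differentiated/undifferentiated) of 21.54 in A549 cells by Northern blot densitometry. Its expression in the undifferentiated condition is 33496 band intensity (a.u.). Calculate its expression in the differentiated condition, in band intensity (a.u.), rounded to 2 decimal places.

differentiated expression = 33496 × 21.54 = 721503.84

721503.84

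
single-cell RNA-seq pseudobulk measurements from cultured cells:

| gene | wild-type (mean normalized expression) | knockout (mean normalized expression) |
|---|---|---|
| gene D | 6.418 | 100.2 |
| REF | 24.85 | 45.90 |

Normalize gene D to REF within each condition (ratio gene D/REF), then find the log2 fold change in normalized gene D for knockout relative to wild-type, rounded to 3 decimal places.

gene D/REF (wild-type) = 6.418 / 24.85 = 0.25827
gene D/REF (knockout) = 100.2 / 45.90 = 2.183
Fold change = 2.183 / 0.25827 = 8.4524
log2(8.4524) = 3.0794

3.079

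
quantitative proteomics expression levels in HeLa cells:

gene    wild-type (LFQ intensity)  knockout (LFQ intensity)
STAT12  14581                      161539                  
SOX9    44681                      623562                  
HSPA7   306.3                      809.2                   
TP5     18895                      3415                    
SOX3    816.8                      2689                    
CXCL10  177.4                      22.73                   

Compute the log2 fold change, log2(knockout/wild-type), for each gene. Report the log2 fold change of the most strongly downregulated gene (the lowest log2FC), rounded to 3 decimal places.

log2(161539/14581) = 3.470  (STAT12)
log2(623562/44681) = 3.803  (SOX9)
log2(809.2/306.3) = 1.402  (HSPA7)
log2(3415/18895) = -2.468  (TP5)
log2(2689/816.8) = 1.719  (SOX3)
log2(22.73/177.4) = -2.964  (CXCL10)
CXCL10 is most strongly downregulated.

-2.964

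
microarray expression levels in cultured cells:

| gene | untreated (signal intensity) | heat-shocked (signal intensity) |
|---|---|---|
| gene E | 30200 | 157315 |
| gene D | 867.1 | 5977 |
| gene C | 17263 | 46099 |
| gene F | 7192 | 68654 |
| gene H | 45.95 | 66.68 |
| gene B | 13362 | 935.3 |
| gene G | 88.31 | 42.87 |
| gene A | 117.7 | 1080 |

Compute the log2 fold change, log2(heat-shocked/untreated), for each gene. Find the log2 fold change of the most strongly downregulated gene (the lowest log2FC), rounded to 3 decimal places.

-3.837

log2(157315/30200) = 2.381  (gene E)
log2(5977/867.1) = 2.785  (gene D)
log2(46099/17263) = 1.417  (gene C)
log2(68654/7192) = 3.255  (gene F)
log2(66.68/45.95) = 0.537  (gene H)
log2(935.3/13362) = -3.837  (gene B)
log2(42.87/88.31) = -1.043  (gene G)
log2(1080/117.7) = 3.198  (gene A)
gene B is most strongly downregulated.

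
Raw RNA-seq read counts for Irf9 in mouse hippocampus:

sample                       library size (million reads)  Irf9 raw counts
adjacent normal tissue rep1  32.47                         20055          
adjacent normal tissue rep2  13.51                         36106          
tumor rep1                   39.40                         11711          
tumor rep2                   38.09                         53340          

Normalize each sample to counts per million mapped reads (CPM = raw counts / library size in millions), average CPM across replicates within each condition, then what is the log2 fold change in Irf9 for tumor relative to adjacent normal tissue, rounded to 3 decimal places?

-0.955

CPM(adjacent normal tissue rep1) = 20055 / 32.47 = 617.6471
CPM(adjacent normal tissue rep2) = 36106 / 13.51 = 2672.5389
CPM(tumor rep1) = 11711 / 39.40 = 297.2335
CPM(tumor rep2) = 53340 / 38.09 = 1400.3676
mean CPM(adjacent normal tissue) = 1645.0930; mean CPM(tumor) = 848.8005
Fold change = 848.8005 / 1645.0930 = 0.51596
log2(0.51596) = -0.9547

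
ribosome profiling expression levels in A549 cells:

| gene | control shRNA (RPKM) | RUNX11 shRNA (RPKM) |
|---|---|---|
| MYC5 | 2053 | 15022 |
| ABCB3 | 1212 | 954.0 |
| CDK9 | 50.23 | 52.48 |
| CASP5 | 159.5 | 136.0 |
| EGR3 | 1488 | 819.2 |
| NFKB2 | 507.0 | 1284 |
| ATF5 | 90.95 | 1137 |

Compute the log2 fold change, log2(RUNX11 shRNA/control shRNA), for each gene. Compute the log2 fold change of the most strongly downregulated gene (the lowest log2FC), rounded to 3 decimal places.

log2(15022/2053) = 2.871  (MYC5)
log2(954.0/1212) = -0.345  (ABCB3)
log2(52.48/50.23) = 0.063  (CDK9)
log2(136.0/159.5) = -0.230  (CASP5)
log2(819.2/1488) = -0.861  (EGR3)
log2(1284/507.0) = 1.341  (NFKB2)
log2(1137/90.95) = 3.644  (ATF5)
EGR3 is most strongly downregulated.

-0.861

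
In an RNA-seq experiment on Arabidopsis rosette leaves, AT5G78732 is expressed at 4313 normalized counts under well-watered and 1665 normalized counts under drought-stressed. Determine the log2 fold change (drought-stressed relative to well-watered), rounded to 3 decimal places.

-1.373

Fold change = 1665 / 4313 = 0.3860
log2(0.3860) = -1.3732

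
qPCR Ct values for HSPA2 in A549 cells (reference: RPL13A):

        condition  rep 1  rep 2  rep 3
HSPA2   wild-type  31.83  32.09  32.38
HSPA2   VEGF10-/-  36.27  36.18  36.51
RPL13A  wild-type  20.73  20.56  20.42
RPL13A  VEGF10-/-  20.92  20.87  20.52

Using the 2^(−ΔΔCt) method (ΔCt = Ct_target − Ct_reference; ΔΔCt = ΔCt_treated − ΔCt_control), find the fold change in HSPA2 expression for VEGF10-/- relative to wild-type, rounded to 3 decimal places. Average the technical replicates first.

0.062

Mean Ct: HSPA2 wild-type 32.100; HSPA2 VEGF10-/- 36.320; RPL13A wild-type 20.570; RPL13A VEGF10-/- 20.770
ΔCt(wild-type) = 32.100 − 20.570 = 11.530
ΔCt(VEGF10-/-) = 36.320 − 20.770 = 15.550
ΔΔCt = 15.550 − 11.530 = 4.020
Fold change = 2^(−4.020) = 0.0616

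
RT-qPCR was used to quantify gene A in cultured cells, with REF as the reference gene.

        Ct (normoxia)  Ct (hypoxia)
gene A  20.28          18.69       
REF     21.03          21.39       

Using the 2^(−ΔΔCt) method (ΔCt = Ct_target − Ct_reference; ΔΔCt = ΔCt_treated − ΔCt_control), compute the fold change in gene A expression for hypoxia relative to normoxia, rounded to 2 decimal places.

ΔCt(normoxia) = 20.280 − 21.030 = -0.750
ΔCt(hypoxia) = 18.690 − 21.390 = -2.700
ΔΔCt = -2.700 − (-0.750) = -1.950
Fold change = 2^(−(-1.950)) = 2^1.950 = 3.864

3.86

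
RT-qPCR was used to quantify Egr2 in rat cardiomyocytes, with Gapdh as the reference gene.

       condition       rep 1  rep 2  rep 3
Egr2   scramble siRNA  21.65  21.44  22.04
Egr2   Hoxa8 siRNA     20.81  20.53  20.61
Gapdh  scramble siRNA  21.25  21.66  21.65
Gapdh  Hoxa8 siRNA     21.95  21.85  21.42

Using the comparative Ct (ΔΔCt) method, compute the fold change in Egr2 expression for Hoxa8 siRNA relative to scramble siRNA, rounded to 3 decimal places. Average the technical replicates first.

Mean Ct: Egr2 scramble siRNA 21.710; Egr2 Hoxa8 siRNA 20.650; Gapdh scramble siRNA 21.520; Gapdh Hoxa8 siRNA 21.740
ΔCt(scramble siRNA) = 21.710 − 21.520 = 0.190
ΔCt(Hoxa8 siRNA) = 20.650 − 21.740 = -1.090
ΔΔCt = -1.090 − 0.190 = -1.280
Fold change = 2^(−(-1.280)) = 2^1.280 = 2.4284

2.428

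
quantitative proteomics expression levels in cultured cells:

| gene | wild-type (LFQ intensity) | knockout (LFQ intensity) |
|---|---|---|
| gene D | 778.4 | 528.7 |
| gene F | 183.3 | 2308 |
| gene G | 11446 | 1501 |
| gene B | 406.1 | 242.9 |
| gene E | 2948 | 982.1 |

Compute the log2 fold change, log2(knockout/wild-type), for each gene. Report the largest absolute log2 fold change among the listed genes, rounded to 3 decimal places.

log2(528.7/778.4) = -0.558  (gene D)
log2(2308/183.3) = 3.654  (gene F)
log2(1501/11446) = -2.931  (gene G)
log2(242.9/406.1) = -0.741  (gene B)
log2(982.1/2948) = -1.586  (gene E)
The largest magnitude belongs to gene F.

3.654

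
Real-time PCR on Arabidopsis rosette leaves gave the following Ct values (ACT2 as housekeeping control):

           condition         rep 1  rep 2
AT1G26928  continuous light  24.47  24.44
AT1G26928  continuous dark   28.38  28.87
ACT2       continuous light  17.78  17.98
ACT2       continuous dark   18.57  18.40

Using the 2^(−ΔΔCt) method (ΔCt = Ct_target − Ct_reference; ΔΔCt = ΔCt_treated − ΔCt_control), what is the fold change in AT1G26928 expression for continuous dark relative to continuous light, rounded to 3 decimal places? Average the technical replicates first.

0.084

Mean Ct: AT1G26928 continuous light 24.455; AT1G26928 continuous dark 28.625; ACT2 continuous light 17.880; ACT2 continuous dark 18.485
ΔCt(continuous light) = 24.455 − 17.880 = 6.575
ΔCt(continuous dark) = 28.625 − 18.485 = 10.140
ΔΔCt = 10.140 − 6.575 = 3.565
Fold change = 2^(−3.565) = 0.0845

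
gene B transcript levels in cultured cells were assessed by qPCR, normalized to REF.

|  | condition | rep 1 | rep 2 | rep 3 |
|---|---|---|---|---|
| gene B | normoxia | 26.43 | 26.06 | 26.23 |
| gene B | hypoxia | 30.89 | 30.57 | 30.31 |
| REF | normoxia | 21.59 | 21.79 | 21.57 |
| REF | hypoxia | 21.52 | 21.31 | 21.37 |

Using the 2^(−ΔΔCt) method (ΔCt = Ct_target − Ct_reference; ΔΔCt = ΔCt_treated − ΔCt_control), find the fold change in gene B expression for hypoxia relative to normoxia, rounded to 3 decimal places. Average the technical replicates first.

Mean Ct: gene B normoxia 26.240; gene B hypoxia 30.590; REF normoxia 21.650; REF hypoxia 21.400
ΔCt(normoxia) = 26.240 − 21.650 = 4.590
ΔCt(hypoxia) = 30.590 − 21.400 = 9.190
ΔΔCt = 9.190 − 4.590 = 4.600
Fold change = 2^(−4.600) = 0.0412

0.041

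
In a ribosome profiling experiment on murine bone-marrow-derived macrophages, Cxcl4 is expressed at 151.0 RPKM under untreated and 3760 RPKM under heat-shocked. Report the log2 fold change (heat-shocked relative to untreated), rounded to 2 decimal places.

Fold change = 3760 / 151.0 = 24.9007
log2(24.9007) = 4.638

4.64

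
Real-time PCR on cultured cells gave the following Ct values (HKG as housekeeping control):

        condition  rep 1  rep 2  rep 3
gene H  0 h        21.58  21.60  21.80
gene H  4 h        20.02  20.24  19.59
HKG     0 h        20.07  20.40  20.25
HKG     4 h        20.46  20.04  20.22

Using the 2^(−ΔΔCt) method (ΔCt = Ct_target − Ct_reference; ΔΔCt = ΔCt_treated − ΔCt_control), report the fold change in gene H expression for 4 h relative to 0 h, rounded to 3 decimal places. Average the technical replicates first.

Mean Ct: gene H 0 h 21.660; gene H 4 h 19.950; HKG 0 h 20.240; HKG 4 h 20.240
ΔCt(0 h) = 21.660 − 20.240 = 1.420
ΔCt(4 h) = 19.950 − 20.240 = -0.290
ΔΔCt = -0.290 − 1.420 = -1.710
Fold change = 2^(−(-1.710)) = 2^1.710 = 3.2716

3.272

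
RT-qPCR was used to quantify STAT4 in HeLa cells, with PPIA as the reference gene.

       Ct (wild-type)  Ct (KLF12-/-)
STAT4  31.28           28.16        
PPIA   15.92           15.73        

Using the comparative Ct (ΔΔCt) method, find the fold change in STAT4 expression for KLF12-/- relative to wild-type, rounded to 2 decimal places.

ΔCt(wild-type) = 31.280 − 15.920 = 15.360
ΔCt(KLF12-/-) = 28.160 − 15.730 = 12.430
ΔΔCt = 12.430 − 15.360 = -2.930
Fold change = 2^(−(-2.930)) = 2^2.930 = 7.621

7.62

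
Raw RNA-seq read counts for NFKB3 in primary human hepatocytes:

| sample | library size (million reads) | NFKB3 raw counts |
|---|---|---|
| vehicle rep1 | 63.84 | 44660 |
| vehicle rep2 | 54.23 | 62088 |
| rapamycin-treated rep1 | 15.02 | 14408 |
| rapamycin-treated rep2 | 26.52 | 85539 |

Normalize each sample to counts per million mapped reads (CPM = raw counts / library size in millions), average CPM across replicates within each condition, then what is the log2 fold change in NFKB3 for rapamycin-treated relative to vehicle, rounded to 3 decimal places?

CPM(vehicle rep1) = 44660 / 63.84 = 699.5614
CPM(vehicle rep2) = 62088 / 54.23 = 1144.9013
CPM(rapamycin-treated rep1) = 14408 / 15.02 = 959.2543
CPM(rapamycin-treated rep2) = 85539 / 26.52 = 3225.4525
mean CPM(vehicle) = 922.2314; mean CPM(rapamycin-treated) = 2092.3534
Fold change = 2092.3534 / 922.2314 = 2.26879
log2(2.26879) = 1.1819

1.182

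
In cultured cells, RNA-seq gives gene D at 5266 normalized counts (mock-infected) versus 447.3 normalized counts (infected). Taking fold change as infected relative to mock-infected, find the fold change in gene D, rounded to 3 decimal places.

Fold change = 447.3 / 5266 = 0.0849
gene D is downregulated.

0.085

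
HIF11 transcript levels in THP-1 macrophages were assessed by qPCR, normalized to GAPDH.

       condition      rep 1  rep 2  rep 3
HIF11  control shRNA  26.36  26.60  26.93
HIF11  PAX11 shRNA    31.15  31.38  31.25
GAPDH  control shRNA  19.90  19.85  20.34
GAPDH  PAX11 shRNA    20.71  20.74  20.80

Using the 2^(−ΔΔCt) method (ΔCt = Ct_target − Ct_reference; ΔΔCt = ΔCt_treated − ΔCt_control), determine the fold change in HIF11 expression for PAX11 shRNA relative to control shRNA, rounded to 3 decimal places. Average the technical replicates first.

Mean Ct: HIF11 control shRNA 26.630; HIF11 PAX11 shRNA 31.260; GAPDH control shRNA 20.030; GAPDH PAX11 shRNA 20.750
ΔCt(control shRNA) = 26.630 − 20.030 = 6.600
ΔCt(PAX11 shRNA) = 31.260 − 20.750 = 10.510
ΔΔCt = 10.510 − 6.600 = 3.910
Fold change = 2^(−3.910) = 0.0665

0.067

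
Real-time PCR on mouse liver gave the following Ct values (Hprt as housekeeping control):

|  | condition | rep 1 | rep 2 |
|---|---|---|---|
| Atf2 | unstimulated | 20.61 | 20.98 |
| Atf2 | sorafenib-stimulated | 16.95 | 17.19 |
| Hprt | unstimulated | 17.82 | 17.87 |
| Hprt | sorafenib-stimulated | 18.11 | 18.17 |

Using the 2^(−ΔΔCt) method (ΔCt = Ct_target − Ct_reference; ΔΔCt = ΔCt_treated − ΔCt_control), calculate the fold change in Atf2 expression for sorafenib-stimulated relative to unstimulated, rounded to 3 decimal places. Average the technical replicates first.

Mean Ct: Atf2 unstimulated 20.795; Atf2 sorafenib-stimulated 17.070; Hprt unstimulated 17.845; Hprt sorafenib-stimulated 18.140
ΔCt(unstimulated) = 20.795 − 17.845 = 2.950
ΔCt(sorafenib-stimulated) = 17.070 − 18.140 = -1.070
ΔΔCt = -1.070 − 2.950 = -4.020
Fold change = 2^(−(-4.020)) = 2^4.020 = 16.2234

16.223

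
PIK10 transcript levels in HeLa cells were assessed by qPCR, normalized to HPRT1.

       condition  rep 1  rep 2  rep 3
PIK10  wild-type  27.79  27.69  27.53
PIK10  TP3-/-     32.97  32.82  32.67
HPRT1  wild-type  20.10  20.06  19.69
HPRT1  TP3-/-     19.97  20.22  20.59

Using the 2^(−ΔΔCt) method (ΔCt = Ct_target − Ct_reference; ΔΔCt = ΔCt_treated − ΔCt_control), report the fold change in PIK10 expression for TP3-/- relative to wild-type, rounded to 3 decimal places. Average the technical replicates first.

Mean Ct: PIK10 wild-type 27.670; PIK10 TP3-/- 32.820; HPRT1 wild-type 19.950; HPRT1 TP3-/- 20.260
ΔCt(wild-type) = 27.670 − 19.950 = 7.720
ΔCt(TP3-/-) = 32.820 − 20.260 = 12.560
ΔΔCt = 12.560 − 7.720 = 4.840
Fold change = 2^(−4.840) = 0.0349

0.035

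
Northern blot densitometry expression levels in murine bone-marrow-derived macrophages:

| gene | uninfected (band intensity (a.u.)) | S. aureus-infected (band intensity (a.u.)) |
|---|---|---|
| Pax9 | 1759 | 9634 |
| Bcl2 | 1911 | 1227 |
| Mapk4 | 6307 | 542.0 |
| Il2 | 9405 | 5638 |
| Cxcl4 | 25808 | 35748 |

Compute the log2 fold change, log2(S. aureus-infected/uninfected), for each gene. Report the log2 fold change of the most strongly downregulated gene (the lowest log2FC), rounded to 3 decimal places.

-3.541

log2(9634/1759) = 2.453  (Pax9)
log2(1227/1911) = -0.639  (Bcl2)
log2(542.0/6307) = -3.541  (Mapk4)
log2(5638/9405) = -0.738  (Il2)
log2(35748/25808) = 0.470  (Cxcl4)
Mapk4 is most strongly downregulated.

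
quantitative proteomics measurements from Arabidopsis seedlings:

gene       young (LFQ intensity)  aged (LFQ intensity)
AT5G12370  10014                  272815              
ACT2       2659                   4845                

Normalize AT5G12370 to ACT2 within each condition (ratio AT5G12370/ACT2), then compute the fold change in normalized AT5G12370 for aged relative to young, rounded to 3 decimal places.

14.952

AT5G12370/ACT2 (young) = 10014 / 2659 = 3.7661
AT5G12370/ACT2 (aged) = 272815 / 4845 = 56.309
Fold change = 56.309 / 3.7661 = 14.9515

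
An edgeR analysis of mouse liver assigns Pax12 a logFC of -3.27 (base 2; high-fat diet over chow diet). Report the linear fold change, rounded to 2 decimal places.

Fold change = 2^(-3.27) = 0.104
That is, Pax12 drops to 10.4% of the chow diet level.

0.10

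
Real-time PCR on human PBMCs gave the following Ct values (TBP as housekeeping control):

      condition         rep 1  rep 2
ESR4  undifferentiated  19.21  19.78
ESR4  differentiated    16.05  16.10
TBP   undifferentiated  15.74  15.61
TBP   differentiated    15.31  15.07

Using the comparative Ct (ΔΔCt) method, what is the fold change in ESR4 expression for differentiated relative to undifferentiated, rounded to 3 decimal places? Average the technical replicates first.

Mean Ct: ESR4 undifferentiated 19.495; ESR4 differentiated 16.075; TBP undifferentiated 15.675; TBP differentiated 15.190
ΔCt(undifferentiated) = 19.495 − 15.675 = 3.820
ΔCt(differentiated) = 16.075 − 15.190 = 0.885
ΔΔCt = 0.885 − 3.820 = -2.935
Fold change = 2^(−(-2.935)) = 2^2.935 = 7.6476

7.648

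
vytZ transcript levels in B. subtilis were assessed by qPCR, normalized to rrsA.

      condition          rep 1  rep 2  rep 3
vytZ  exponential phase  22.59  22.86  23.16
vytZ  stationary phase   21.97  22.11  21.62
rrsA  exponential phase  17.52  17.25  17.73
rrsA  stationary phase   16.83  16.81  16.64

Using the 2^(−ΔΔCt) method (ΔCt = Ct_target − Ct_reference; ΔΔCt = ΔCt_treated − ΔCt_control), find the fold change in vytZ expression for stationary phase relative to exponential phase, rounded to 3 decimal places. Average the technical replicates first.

Mean Ct: vytZ exponential phase 22.870; vytZ stationary phase 21.900; rrsA exponential phase 17.500; rrsA stationary phase 16.760
ΔCt(exponential phase) = 22.870 − 17.500 = 5.370
ΔCt(stationary phase) = 21.900 − 16.760 = 5.140
ΔΔCt = 5.140 − 5.370 = -0.230
Fold change = 2^(−(-0.230)) = 2^0.230 = 1.1728

1.173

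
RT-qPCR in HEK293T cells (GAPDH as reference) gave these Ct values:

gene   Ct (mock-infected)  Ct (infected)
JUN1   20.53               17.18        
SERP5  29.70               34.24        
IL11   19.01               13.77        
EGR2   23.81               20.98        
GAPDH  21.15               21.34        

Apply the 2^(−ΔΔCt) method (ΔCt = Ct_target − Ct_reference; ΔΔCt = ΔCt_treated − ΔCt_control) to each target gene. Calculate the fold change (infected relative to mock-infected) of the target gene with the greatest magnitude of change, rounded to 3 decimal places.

43.111

JUN1: ΔΔCt = (17.18−21.34) − (20.53−21.15) = -4.16 − (-0.62) = -3.54; fold change = 2^3.54 = 11.632
SERP5: ΔΔCt = (34.24−21.34) − (29.70−21.15) = 12.90 − 8.55 = 4.35; fold change = 2^-4.35 = 0.049
IL11: ΔΔCt = (13.77−21.34) − (19.01−21.15) = -7.57 − (-2.14) = -5.43; fold change = 2^5.43 = 43.111
EGR2: ΔΔCt = (20.98−21.34) − (23.81−21.15) = -0.36 − 2.66 = -3.02; fold change = 2^3.02 = 8.112
IL11 has the largest |ΔΔCt| = 5.43.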